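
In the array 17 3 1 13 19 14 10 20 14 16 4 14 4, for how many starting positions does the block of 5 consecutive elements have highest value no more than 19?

4

17 3 1 13 19 → max 19  ≤ 19 ✓
3 1 13 19 14 → max 19  ≤ 19 ✓
1 13 19 14 10 → max 19  ≤ 19 ✓
13 19 14 10 20 → max 20
19 14 10 20 14 → max 20
14 10 20 14 16 → max 20
10 20 14 16 4 → max 20
20 14 16 4 14 → max 20
14 16 4 14 4 → max 16  ≤ 19 ✓
4 windows satisfy the condition.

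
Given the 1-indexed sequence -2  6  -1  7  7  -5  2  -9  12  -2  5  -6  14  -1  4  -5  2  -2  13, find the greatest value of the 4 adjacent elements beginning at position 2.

7

Elements at indices 2..5: 6, -1, 7, 7
max(6, -1, 7, 7) = 7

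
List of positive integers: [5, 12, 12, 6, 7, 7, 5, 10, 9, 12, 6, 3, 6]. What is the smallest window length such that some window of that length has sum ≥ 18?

2

add 5: running sum 5 < 18
add 12: running sum 17 < 18
end 2: [12, 12] sum 24, len 2
end 3: [12, 6] sum 18, len 2
end 4: [12, 6, 7] sum 25, len 3
end 5: [6, 7, 7] sum 20, len 3
end 6: [7, 7, 5] sum 19, len 3
end 7: [7, 5, 10] sum 22, len 3
end 8: [10, 9] sum 19, len 2
end 9: [9, 12] sum 21, len 2
end 10: [12, 6] sum 18, len 2
end 11: [12, 6, 3] sum 21, len 3
end 12: [12, 6, 3, 6] sum 27, len 4
Shortest qualifying length: 2.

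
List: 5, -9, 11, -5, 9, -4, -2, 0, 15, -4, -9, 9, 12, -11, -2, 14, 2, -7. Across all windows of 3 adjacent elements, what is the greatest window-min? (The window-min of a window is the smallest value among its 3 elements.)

[5, -9, 11] → min -9
[-9, 11, -5] → min -9
[11, -5, 9] → min -5
[-5, 9, -4] → min -5
[9, -4, -2] → min -4
[-4, -2, 0] → min -4
[-2, 0, 15] → min -2
[0, 15, -4] → min -4
[15, -4, -9] → min -9
[-4, -9, 9] → min -9
[-9, 9, 12] → min -9
[9, 12, -11] → min -11
[12, -11, -2] → min -11
[-11, -2, 14] → min -11
[-2, 14, 2] → min -2
[14, 2, -7] → min -7
Greatest of these is -2.

-2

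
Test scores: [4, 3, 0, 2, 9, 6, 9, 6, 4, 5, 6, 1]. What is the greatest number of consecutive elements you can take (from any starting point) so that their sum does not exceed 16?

4

Extend to the right; shrink from the left whenever the sum exceeds 16:
[4] sum 4 len 1
[4, 3] sum 7 len 2
[4, 3, 0] sum 7 len 3
[4, 3, 0, 2] sum 9 len 4
[3, 0, 2, 9] sum 14 len 4
[9, 6] sum 15 len 2
[6, 9] sum 15 len 2
[9, 6] sum 15 len 2
[6, 4] sum 10 len 2
[6, 4, 5] sum 15 len 3
[4, 5, 6] sum 15 len 3
[4, 5, 6, 1] sum 16 len 4
Longest length seen: 4.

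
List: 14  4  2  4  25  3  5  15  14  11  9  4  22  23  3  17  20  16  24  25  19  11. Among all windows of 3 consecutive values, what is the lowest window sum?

10

14 4 2 → sum 20
4 2 4 → sum 10
2 4 25 → sum 31
4 25 3 → sum 32
25 3 5 → sum 33
3 5 15 → sum 23
5 15 14 → sum 34
15 14 11 → sum 40
14 11 9 → sum 34
11 9 4 → sum 24
9 4 22 → sum 35
4 22 23 → sum 49
22 23 3 → sum 48
23 3 17 → sum 43
3 17 20 → sum 40
17 20 16 → sum 53
20 16 24 → sum 60
16 24 25 → sum 65
24 25 19 → sum 68
25 19 11 → sum 55
Lowest of these is 10.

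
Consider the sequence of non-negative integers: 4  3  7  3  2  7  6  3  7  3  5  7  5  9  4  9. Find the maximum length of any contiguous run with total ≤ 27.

Extend to the right; shrink from the left whenever the sum exceeds 27:
add 4: [4] sum 4, len 1
add 3: [4, 3] sum 7, len 2
add 7: [4, 3, 7] sum 14, len 3
add 3: [4, 3, 7, 3] sum 17, len 4
add 2: [4, 3, 7, 3, 2] sum 19, len 5
add 7: [4, 3, 7, 3, 2, 7] sum 26, len 6
add 6: [7, 3, 2, 7, 6] sum 25, len 5
add 3: [3, 2, 7, 6, 3] sum 21, len 5
add 7: [2, 7, 6, 3, 7] sum 25, len 5
add 3: [7, 6, 3, 7, 3] sum 26, len 5
add 5: [6, 3, 7, 3, 5] sum 24, len 5
add 7: [3, 7, 3, 5, 7] sum 25, len 5
add 5: [7, 3, 5, 7, 5] sum 27, len 5
add 9: [5, 7, 5, 9] sum 26, len 4
add 4: [7, 5, 9, 4] sum 25, len 4
add 9: [5, 9, 4, 9] sum 27, len 4
Longest length seen: 6.

6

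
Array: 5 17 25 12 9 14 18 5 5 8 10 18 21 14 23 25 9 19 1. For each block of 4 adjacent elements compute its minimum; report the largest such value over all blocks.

14

Window mins for each of the 16 positions:
(5, 17, 25, 12) → min 5
(17, 25, 12, 9) → min 9
(25, 12, 9, 14) → min 9
(12, 9, 14, 18) → min 9
(9, 14, 18, 5) → min 5
(14, 18, 5, 5) → min 5
(18, 5, 5, 8) → min 5
(5, 5, 8, 10) → min 5
(5, 8, 10, 18) → min 5
(8, 10, 18, 21) → min 8
(10, 18, 21, 14) → min 10
(18, 21, 14, 23) → min 14
(21, 14, 23, 25) → min 14
(14, 23, 25, 9) → min 9
(23, 25, 9, 19) → min 9
(25, 9, 19, 1) → min 1
Largest of these is 14.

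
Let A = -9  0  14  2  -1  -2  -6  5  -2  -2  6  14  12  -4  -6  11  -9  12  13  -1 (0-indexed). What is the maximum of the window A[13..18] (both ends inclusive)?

13

Elements at indices 13..18: -4, -6, 11, -9, 12, 13
max(-4, -6, 11, -9, 12, 13) = 13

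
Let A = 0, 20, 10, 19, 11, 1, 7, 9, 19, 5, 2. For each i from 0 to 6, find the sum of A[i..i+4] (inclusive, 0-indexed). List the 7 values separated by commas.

60, 61, 48, 47, 47, 41, 42

0 20 10 19 11 → sum 60
20 10 19 11 1 → sum 61
10 19 11 1 7 → sum 48
19 11 1 7 9 → sum 47
11 1 7 9 19 → sum 47
1 7 9 19 5 → sum 41
7 9 19 5 2 → sum 42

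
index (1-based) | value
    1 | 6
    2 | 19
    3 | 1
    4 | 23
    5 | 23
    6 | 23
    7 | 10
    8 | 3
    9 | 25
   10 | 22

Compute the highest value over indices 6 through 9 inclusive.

25

Elements at indices 6..9: 23, 10, 3, 25
max(23, 10, 3, 25) = 25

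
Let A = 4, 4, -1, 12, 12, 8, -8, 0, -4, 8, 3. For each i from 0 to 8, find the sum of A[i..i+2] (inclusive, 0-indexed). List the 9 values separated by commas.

Sliding a size-3 window across the 11 values:
(4, 4, -1) → sum 7
(4, -1, 12) → sum 15
(-1, 12, 12) → sum 23
(12, 12, 8) → sum 32
(12, 8, -8) → sum 12
(8, -8, 0) → sum 0
(-8, 0, -4) → sum -12
(0, -4, 8) → sum 4
(-4, 8, 3) → sum 7

7, 15, 23, 32, 12, 0, -12, 4, 7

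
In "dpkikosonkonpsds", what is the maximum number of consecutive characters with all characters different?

6

add d: [d] len 1
add p: [d, p] len 2
add k: [d, p, k] len 3
add i: [d, p, k, i] len 4
add k (repeat k, move left end past it): [i, k] len 2
add o: [i, k, o] len 3
add s: [i, k, o, s] len 4
add o (repeat o, move left end past it): [s, o] len 2
add n: [s, o, n] len 3
add k: [s, o, n, k] len 4
add o (repeat o, move left end past it): [n, k, o] len 3
add n (repeat n, move left end past it): [k, o, n] len 3
add p: [k, o, n, p] len 4
add s: [k, o, n, p, s] len 5
add d: [k, o, n, p, s, d] len 6
add s (repeat s, move left end past it): [d, s] len 2
Longest all-distinct length: 6.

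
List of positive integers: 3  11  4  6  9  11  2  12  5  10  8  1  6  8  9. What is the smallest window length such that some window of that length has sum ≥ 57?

7

Extend right; whenever the sum reaches 57, record the length and shrink from the left:
add 3: running sum 3 < 57
add 11: running sum 14 < 57
add 4: running sum 18 < 57
add 6: running sum 24 < 57
add 9: running sum 33 < 57
add 11: running sum 44 < 57
add 2: running sum 46 < 57
end 7: [3, 11, 4, 6, 9, 11, 2, 12] sum 58, len 8
end 8: [11, 4, 6, 9, 11, 2, 12, 5] sum 60, len 8
end 9: [4, 6, 9, 11, 2, 12, 5, 10] sum 59, len 8
end 10: [9, 11, 2, 12, 5, 10, 8] sum 57, len 7
end 11: [9, 11, 2, 12, 5, 10, 8, 1] sum 58, len 8
end 12: [9, 11, 2, 12, 5, 10, 8, 1, 6] sum 64, len 9
end 13: [11, 2, 12, 5, 10, 8, 1, 6, 8] sum 63, len 9
end 14: [12, 5, 10, 8, 1, 6, 8, 9] sum 59, len 8
Shortest qualifying length: 7.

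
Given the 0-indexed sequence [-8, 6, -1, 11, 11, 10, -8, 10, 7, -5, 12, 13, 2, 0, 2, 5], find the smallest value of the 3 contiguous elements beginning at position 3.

10

Elements at indices 3..5: 11, 11, 10
min(11, 11, 10) = 10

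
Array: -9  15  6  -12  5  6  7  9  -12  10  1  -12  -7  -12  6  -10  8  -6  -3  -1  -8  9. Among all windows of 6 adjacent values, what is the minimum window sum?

-9 15 6 -12 5 6 → sum 11
15 6 -12 5 6 7 → sum 27
6 -12 5 6 7 9 → sum 21
-12 5 6 7 9 -12 → sum 3
5 6 7 9 -12 10 → sum 25
6 7 9 -12 10 1 → sum 21
7 9 -12 10 1 -12 → sum 3
9 -12 10 1 -12 -7 → sum -11
-12 10 1 -12 -7 -12 → sum -32
10 1 -12 -7 -12 6 → sum -14
1 -12 -7 -12 6 -10 → sum -34
-12 -7 -12 6 -10 8 → sum -27
-7 -12 6 -10 8 -6 → sum -21
-12 6 -10 8 -6 -3 → sum -17
6 -10 8 -6 -3 -1 → sum -6
-10 8 -6 -3 -1 -8 → sum -20
8 -6 -3 -1 -8 9 → sum -1
Minimum of these is -34.

-34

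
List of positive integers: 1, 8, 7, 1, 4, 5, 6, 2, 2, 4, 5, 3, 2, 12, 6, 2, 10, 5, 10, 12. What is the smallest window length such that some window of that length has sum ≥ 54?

add 1: running sum 1 < 54
add 8: running sum 9 < 54
add 7: running sum 16 < 54
add 1: running sum 17 < 54
add 4: running sum 21 < 54
add 5: running sum 26 < 54
add 6: running sum 32 < 54
add 2: running sum 34 < 54
add 2: running sum 36 < 54
add 4: running sum 40 < 54
add 5: running sum 45 < 54
add 3: running sum 48 < 54
add 2: running sum 50 < 54
end 13: [8, 7, 1, 4, 5, 6, 2, 2, 4, 5, 3, 2, 12] sum 61, len 13
end 14: [7, 1, 4, 5, 6, 2, 2, 4, 5, 3, 2, 12, 6] sum 59, len 13
end 15: [1, 4, 5, 6, 2, 2, 4, 5, 3, 2, 12, 6, 2] sum 54, len 13
end 16: [6, 2, 2, 4, 5, 3, 2, 12, 6, 2, 10] sum 54, len 11
end 17: [6, 2, 2, 4, 5, 3, 2, 12, 6, 2, 10, 5] sum 59, len 12
end 18: [5, 3, 2, 12, 6, 2, 10, 5, 10] sum 55, len 9
end 19: [12, 6, 2, 10, 5, 10, 12] sum 57, len 7
Shortest qualifying length: 7.

7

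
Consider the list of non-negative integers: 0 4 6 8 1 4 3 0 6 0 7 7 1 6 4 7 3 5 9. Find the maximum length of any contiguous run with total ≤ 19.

[0] sum 0 len 1
[0, 4] sum 4 len 2
[0, 4, 6] sum 10 len 3
[0, 4, 6, 8] sum 18 len 4
[0, 4, 6, 8, 1] sum 19 len 5
[6, 8, 1, 4] sum 19 len 4
[8, 1, 4, 3] sum 16 len 4
[8, 1, 4, 3, 0] sum 16 len 5
[1, 4, 3, 0, 6] sum 14 len 5
[1, 4, 3, 0, 6, 0] sum 14 len 6
[3, 0, 6, 0, 7] sum 16 len 5
[0, 7, 7] sum 14 len 3
[0, 7, 7, 1] sum 15 len 4
[7, 1, 6] sum 14 len 3
[7, 1, 6, 4] sum 18 len 4
[1, 6, 4, 7] sum 18 len 4
[4, 7, 3] sum 14 len 3
[4, 7, 3, 5] sum 19 len 4
[3, 5, 9] sum 17 len 3
Longest length seen: 6.

6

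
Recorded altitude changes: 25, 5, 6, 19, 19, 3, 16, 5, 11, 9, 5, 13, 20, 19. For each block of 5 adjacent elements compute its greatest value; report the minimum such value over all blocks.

13

Each size-5 window and its max:
[25, 5, 6, 19, 19] → max 25
[5, 6, 19, 19, 3] → max 19
[6, 19, 19, 3, 16] → max 19
[19, 19, 3, 16, 5] → max 19
[19, 3, 16, 5, 11] → max 19
[3, 16, 5, 11, 9] → max 16
[16, 5, 11, 9, 5] → max 16
[5, 11, 9, 5, 13] → max 13
[11, 9, 5, 13, 20] → max 20
[9, 5, 13, 20, 19] → max 20
Minimum of these is 13.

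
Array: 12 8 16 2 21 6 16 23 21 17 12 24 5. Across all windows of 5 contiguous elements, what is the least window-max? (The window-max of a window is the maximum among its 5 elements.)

21

[12, 8, 16, 2, 21] → max 21
[8, 16, 2, 21, 6] → max 21
[16, 2, 21, 6, 16] → max 21
[2, 21, 6, 16, 23] → max 23
[21, 6, 16, 23, 21] → max 23
[6, 16, 23, 21, 17] → max 23
[16, 23, 21, 17, 12] → max 23
[23, 21, 17, 12, 24] → max 24
[21, 17, 12, 24, 5] → max 24
Least of these is 21.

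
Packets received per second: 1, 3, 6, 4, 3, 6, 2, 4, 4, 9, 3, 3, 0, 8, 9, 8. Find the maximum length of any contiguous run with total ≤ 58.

14

Extend to the right; shrink from the left whenever the sum exceeds 58:
add 1: [1] sum 1, len 1
add 3: [1, 3] sum 4, len 2
add 6: [1, 3, 6] sum 10, len 3
add 4: [1, 3, 6, 4] sum 14, len 4
add 3: [1, 3, 6, 4, 3] sum 17, len 5
add 6: [1, 3, 6, 4, 3, 6] sum 23, len 6
add 2: [1, 3, 6, 4, 3, 6, 2] sum 25, len 7
add 4: [1, 3, 6, 4, 3, 6, 2, 4] sum 29, len 8
add 4: [1, 3, 6, 4, 3, 6, 2, 4, 4] sum 33, len 9
add 9: [1, 3, 6, 4, 3, 6, 2, 4, 4, 9] sum 42, len 10
add 3: [1, 3, 6, 4, 3, 6, 2, 4, 4, 9, 3] sum 45, len 11
add 3: [1, 3, 6, 4, 3, 6, 2, 4, 4, 9, 3, 3] sum 48, len 12
add 0: [1, 3, 6, 4, 3, 6, 2, 4, 4, 9, 3, 3, 0] sum 48, len 13
add 8: [1, 3, 6, 4, 3, 6, 2, 4, 4, 9, 3, 3, 0, 8] sum 56, len 14
add 9: [4, 3, 6, 2, 4, 4, 9, 3, 3, 0, 8, 9] sum 55, len 12
add 8: [6, 2, 4, 4, 9, 3, 3, 0, 8, 9, 8] sum 56, len 11
Longest length seen: 14.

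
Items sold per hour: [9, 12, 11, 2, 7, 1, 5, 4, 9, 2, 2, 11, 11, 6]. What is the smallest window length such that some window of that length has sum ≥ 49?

add 9: running sum 9 < 49
add 12: running sum 21 < 49
add 11: running sum 32 < 49
add 2: running sum 34 < 49
add 7: running sum 41 < 49
add 1: running sum 42 < 49
add 5: running sum 47 < 49
end 7: [9, 12, 11, 2, 7, 1, 5, 4] sum 51, len 8
end 8: [12, 11, 2, 7, 1, 5, 4, 9] sum 51, len 8
end 9: [12, 11, 2, 7, 1, 5, 4, 9, 2] sum 53, len 9
end 10: [12, 11, 2, 7, 1, 5, 4, 9, 2, 2] sum 55, len 10
end 11: [11, 2, 7, 1, 5, 4, 9, 2, 2, 11] sum 54, len 10
end 12: [7, 1, 5, 4, 9, 2, 2, 11, 11] sum 52, len 9
end 13: [5, 4, 9, 2, 2, 11, 11, 6] sum 50, len 8
Shortest qualifying length: 8.

8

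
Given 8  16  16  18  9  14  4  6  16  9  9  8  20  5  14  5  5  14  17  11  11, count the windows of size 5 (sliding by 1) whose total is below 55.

[8, 16, 16, 18, 9] → sum 67
[16, 16, 18, 9, 14] → sum 73
[16, 18, 9, 14, 4] → sum 61
[18, 9, 14, 4, 6] → sum 51  < 55 ✓
[9, 14, 4, 6, 16] → sum 49  < 55 ✓
[14, 4, 6, 16, 9] → sum 49  < 55 ✓
[4, 6, 16, 9, 9] → sum 44  < 55 ✓
[6, 16, 9, 9, 8] → sum 48  < 55 ✓
[16, 9, 9, 8, 20] → sum 62
[9, 9, 8, 20, 5] → sum 51  < 55 ✓
[9, 8, 20, 5, 14] → sum 56
[8, 20, 5, 14, 5] → sum 52  < 55 ✓
[20, 5, 14, 5, 5] → sum 49  < 55 ✓
[5, 14, 5, 5, 14] → sum 43  < 55 ✓
[14, 5, 5, 14, 17] → sum 55
[5, 5, 14, 17, 11] → sum 52  < 55 ✓
[5, 14, 17, 11, 11] → sum 58
10 windows satisfy the condition.

10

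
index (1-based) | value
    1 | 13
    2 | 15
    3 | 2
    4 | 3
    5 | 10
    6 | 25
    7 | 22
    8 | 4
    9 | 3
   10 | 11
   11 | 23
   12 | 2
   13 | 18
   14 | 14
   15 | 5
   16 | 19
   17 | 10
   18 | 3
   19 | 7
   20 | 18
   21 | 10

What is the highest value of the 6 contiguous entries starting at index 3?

Elements at indices 3..8: 2, 3, 10, 25, 22, 4
max(2, 3, 10, 25, 22, 4) = 25

25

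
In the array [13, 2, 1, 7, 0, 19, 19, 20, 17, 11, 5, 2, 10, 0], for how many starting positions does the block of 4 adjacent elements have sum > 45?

(13, 2, 1, 7) → sum 23
(2, 1, 7, 0) → sum 10
(1, 7, 0, 19) → sum 27
(7, 0, 19, 19) → sum 45
(0, 19, 19, 20) → sum 58  > 45 ✓
(19, 19, 20, 17) → sum 75  > 45 ✓
(19, 20, 17, 11) → sum 67  > 45 ✓
(20, 17, 11, 5) → sum 53  > 45 ✓
(17, 11, 5, 2) → sum 35
(11, 5, 2, 10) → sum 28
(5, 2, 10, 0) → sum 17
4 windows satisfy the condition.

4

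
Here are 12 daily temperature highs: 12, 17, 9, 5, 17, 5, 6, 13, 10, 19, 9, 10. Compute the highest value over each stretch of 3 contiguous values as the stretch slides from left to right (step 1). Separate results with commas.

17, 17, 17, 17, 17, 13, 13, 19, 19, 19

Sliding a size-3 window across the 12 values:
12 17 9 → max 17
17 9 5 → max 17
9 5 17 → max 17
5 17 5 → max 17
17 5 6 → max 17
5 6 13 → max 13
6 13 10 → max 13
13 10 19 → max 19
10 19 9 → max 19
19 9 10 → max 19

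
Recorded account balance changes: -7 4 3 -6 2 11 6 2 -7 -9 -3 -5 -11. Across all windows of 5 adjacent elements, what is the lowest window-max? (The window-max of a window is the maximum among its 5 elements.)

(-7, 4, 3, -6, 2) → max 4
(4, 3, -6, 2, 11) → max 11
(3, -6, 2, 11, 6) → max 11
(-6, 2, 11, 6, 2) → max 11
(2, 11, 6, 2, -7) → max 11
(11, 6, 2, -7, -9) → max 11
(6, 2, -7, -9, -3) → max 6
(2, -7, -9, -3, -5) → max 2
(-7, -9, -3, -5, -11) → max -3
Lowest of these is -3.

-3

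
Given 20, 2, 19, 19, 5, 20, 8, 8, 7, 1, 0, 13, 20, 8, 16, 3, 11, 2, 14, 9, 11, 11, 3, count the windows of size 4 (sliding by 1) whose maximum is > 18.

10

(20, 2, 19, 19) → max 20  > 18 ✓
(2, 19, 19, 5) → max 19  > 18 ✓
(19, 19, 5, 20) → max 20  > 18 ✓
(19, 5, 20, 8) → max 20  > 18 ✓
(5, 20, 8, 8) → max 20  > 18 ✓
(20, 8, 8, 7) → max 20  > 18 ✓
(8, 8, 7, 1) → max 8
(8, 7, 1, 0) → max 8
(7, 1, 0, 13) → max 13
(1, 0, 13, 20) → max 20  > 18 ✓
(0, 13, 20, 8) → max 20  > 18 ✓
(13, 20, 8, 16) → max 20  > 18 ✓
(20, 8, 16, 3) → max 20  > 18 ✓
(8, 16, 3, 11) → max 16
(16, 3, 11, 2) → max 16
(3, 11, 2, 14) → max 14
(11, 2, 14, 9) → max 14
(2, 14, 9, 11) → max 14
(14, 9, 11, 11) → max 14
(9, 11, 11, 3) → max 11
10 windows satisfy the condition.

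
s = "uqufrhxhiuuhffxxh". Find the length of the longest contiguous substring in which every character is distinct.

6

add u: [u] len 1
add q: [u, q] len 2
add u (repeat u, move left end past it): [q, u] len 2
add f: [q, u, f] len 3
add r: [q, u, f, r] len 4
add h: [q, u, f, r, h] len 5
add x: [q, u, f, r, h, x] len 6
add h (repeat h, move left end past it): [x, h] len 2
add i: [x, h, i] len 3
add u: [x, h, i, u] len 4
add u (repeat u, move left end past it): [u] len 1
add h: [u, h] len 2
add f: [u, h, f] len 3
add f (repeat f, move left end past it): [f] len 1
add x: [f, x] len 2
add x (repeat x, move left end past it): [x] len 1
add h: [x, h] len 2
Longest all-distinct length: 6.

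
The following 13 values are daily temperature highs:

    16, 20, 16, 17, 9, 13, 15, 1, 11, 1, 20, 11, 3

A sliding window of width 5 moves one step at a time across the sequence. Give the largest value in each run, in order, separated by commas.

20, 20, 17, 17, 15, 15, 20, 20, 20

Sliding a size-5 window across the 13 values:
[16, 20, 16, 17, 9] → max 20
[20, 16, 17, 9, 13] → max 20
[16, 17, 9, 13, 15] → max 17
[17, 9, 13, 15, 1] → max 17
[9, 13, 15, 1, 11] → max 15
[13, 15, 1, 11, 1] → max 15
[15, 1, 11, 1, 20] → max 20
[1, 11, 1, 20, 11] → max 20
[11, 1, 20, 11, 3] → max 20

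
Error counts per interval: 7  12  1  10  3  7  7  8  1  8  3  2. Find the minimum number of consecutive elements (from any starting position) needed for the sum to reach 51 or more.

8

add 7: running sum 7 < 51
add 12: running sum 19 < 51
add 1: running sum 20 < 51
add 10: running sum 30 < 51
add 3: running sum 33 < 51
add 7: running sum 40 < 51
add 7: running sum 47 < 51
add 8: shortest ending here [7, 12, 1, 10, 3, 7, 7, 8] sum 55, len 8
add 1: shortest ending here [7, 12, 1, 10, 3, 7, 7, 8, 1] sum 56, len 9
add 8: shortest ending here [12, 1, 10, 3, 7, 7, 8, 1, 8] sum 57, len 9
add 3: shortest ending here [12, 1, 10, 3, 7, 7, 8, 1, 8, 3] sum 60, len 10
add 2: shortest ending here [12, 1, 10, 3, 7, 7, 8, 1, 8, 3, 2] sum 62, len 11
Shortest qualifying length: 8.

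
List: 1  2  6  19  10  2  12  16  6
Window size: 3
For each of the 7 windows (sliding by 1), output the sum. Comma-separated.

9, 27, 35, 31, 24, 30, 34

Sliding a size-3 window across the 9 values:
1 2 6 → sum 9
2 6 19 → sum 27
6 19 10 → sum 35
19 10 2 → sum 31
10 2 12 → sum 24
2 12 16 → sum 30
12 16 6 → sum 34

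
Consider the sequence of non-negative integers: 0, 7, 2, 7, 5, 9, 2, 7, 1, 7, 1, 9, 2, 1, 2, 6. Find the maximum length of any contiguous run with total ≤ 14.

Extend to the right; shrink from the left whenever the sum exceeds 14:
[0] sum 0 len 1
[0, 7] sum 7 len 2
[0, 7, 2] sum 9 len 3
[2, 7] sum 9 len 2
[2, 7, 5] sum 14 len 3
[5, 9] sum 14 len 2
[9, 2] sum 11 len 2
[2, 7] sum 9 len 2
[2, 7, 1] sum 10 len 3
[1, 7] sum 8 len 2
[1, 7, 1] sum 9 len 3
[1, 9] sum 10 len 2
[1, 9, 2] sum 12 len 3
[1, 9, 2, 1] sum 13 len 4
[9, 2, 1, 2] sum 14 len 4
[2, 1, 2, 6] sum 11 len 4
Longest length seen: 4.

4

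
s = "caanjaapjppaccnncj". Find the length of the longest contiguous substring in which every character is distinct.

3

[c] len 1
[c, a] len 2
[a] len 1
[a, n] len 2
[a, n, j] len 3
[n, j, a] len 3
[a] len 1
[a, p] len 2
[a, p, j] len 3
[j, p] len 2
[p] len 1
[p, a] len 2
[p, a, c] len 3
[c] len 1
[c, n] len 2
[n] len 1
[n, c] len 2
[n, c, j] len 3
Longest all-distinct length: 3.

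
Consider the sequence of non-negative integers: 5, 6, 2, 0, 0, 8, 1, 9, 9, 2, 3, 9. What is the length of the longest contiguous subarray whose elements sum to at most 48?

11

Extend to the right; shrink from the left whenever the sum exceeds 48:
add 5: [5] sum 5, len 1
add 6: [5, 6] sum 11, len 2
add 2: [5, 6, 2] sum 13, len 3
add 0: [5, 6, 2, 0] sum 13, len 4
add 0: [5, 6, 2, 0, 0] sum 13, len 5
add 8: [5, 6, 2, 0, 0, 8] sum 21, len 6
add 1: [5, 6, 2, 0, 0, 8, 1] sum 22, len 7
add 9: [5, 6, 2, 0, 0, 8, 1, 9] sum 31, len 8
add 9: [5, 6, 2, 0, 0, 8, 1, 9, 9] sum 40, len 9
add 2: [5, 6, 2, 0, 0, 8, 1, 9, 9, 2] sum 42, len 10
add 3: [5, 6, 2, 0, 0, 8, 1, 9, 9, 2, 3] sum 45, len 11
add 9: [2, 0, 0, 8, 1, 9, 9, 2, 3, 9] sum 43, len 10
Longest length seen: 11.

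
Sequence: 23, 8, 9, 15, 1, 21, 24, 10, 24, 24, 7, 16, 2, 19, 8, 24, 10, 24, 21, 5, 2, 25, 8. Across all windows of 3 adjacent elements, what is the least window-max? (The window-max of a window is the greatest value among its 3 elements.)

15

23 8 9 → max 23
8 9 15 → max 15
9 15 1 → max 15
15 1 21 → max 21
1 21 24 → max 24
21 24 10 → max 24
24 10 24 → max 24
10 24 24 → max 24
24 24 7 → max 24
24 7 16 → max 24
7 16 2 → max 16
16 2 19 → max 19
2 19 8 → max 19
19 8 24 → max 24
8 24 10 → max 24
24 10 24 → max 24
10 24 21 → max 24
24 21 5 → max 24
21 5 2 → max 21
5 2 25 → max 25
2 25 8 → max 25
Least of these is 15.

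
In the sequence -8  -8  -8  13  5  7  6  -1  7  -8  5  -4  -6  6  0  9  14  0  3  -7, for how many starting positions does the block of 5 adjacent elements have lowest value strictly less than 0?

-8 -8 -8 13 5 → min -8  < 0 ✓
-8 -8 13 5 7 → min -8  < 0 ✓
-8 13 5 7 6 → min -8  < 0 ✓
13 5 7 6 -1 → min -1  < 0 ✓
5 7 6 -1 7 → min -1  < 0 ✓
7 6 -1 7 -8 → min -8  < 0 ✓
6 -1 7 -8 5 → min -8  < 0 ✓
-1 7 -8 5 -4 → min -8  < 0 ✓
7 -8 5 -4 -6 → min -8  < 0 ✓
-8 5 -4 -6 6 → min -8  < 0 ✓
5 -4 -6 6 0 → min -6  < 0 ✓
-4 -6 6 0 9 → min -6  < 0 ✓
-6 6 0 9 14 → min -6  < 0 ✓
6 0 9 14 0 → min 0
0 9 14 0 3 → min 0
9 14 0 3 -7 → min -7  < 0 ✓
14 windows satisfy the condition.

14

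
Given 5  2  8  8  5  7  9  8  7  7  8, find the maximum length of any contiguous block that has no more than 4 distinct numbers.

Extend right; when distinct count exceeds 4, shrink from the left:
add 5: window [5] (1 distinct), len 1
add 2: window [5, 2] (2 distinct), len 2
add 8: window [5, 2, 8] (3 distinct), len 3
add 8: window [5, 2, 8, 8] (3 distinct), len 4
add 5: window [5, 2, 8, 8, 5] (3 distinct), len 5
add 7: window [5, 2, 8, 8, 5, 7] (4 distinct), len 6
add 9: window [8, 8, 5, 7, 9] (4 distinct), len 5
add 8: window [8, 8, 5, 7, 9, 8] (4 distinct), len 6
add 7: window [8, 8, 5, 7, 9, 8, 7] (4 distinct), len 7
add 7: window [8, 8, 5, 7, 9, 8, 7, 7] (4 distinct), len 8
add 8: window [8, 8, 5, 7, 9, 8, 7, 7, 8] (4 distinct), len 9
Longest length with ≤4 distinct: 9.

9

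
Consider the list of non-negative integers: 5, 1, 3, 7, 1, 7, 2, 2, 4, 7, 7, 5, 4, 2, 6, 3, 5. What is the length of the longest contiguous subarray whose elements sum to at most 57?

Extend to the right; shrink from the left whenever the sum exceeds 57:
→ 5: sum 5, len 1
→ 1: sum 6, len 2
→ 3: sum 9, len 3
→ 7: sum 16, len 4
→ 1: sum 17, len 5
→ 7: sum 24, len 6
→ 2: sum 26, len 7
→ 2: sum 28, len 8
→ 4: sum 32, len 9
→ 7: sum 39, len 10
→ 7: sum 46, len 11
→ 5: sum 51, len 12
→ 4: sum 55, len 13
→ 2: sum 57, len 14
→ 6 (dropped 5, 1): sum 57, len 13
→ 3 (dropped 3): sum 57, len 13
→ 5 (dropped 7): sum 55, len 13
Longest length seen: 14.

14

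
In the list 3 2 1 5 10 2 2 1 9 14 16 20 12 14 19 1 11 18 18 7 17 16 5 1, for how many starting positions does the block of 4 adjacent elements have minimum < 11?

18

(3, 2, 1, 5) → min 1  < 11 ✓
(2, 1, 5, 10) → min 1  < 11 ✓
(1, 5, 10, 2) → min 1  < 11 ✓
(5, 10, 2, 2) → min 2  < 11 ✓
(10, 2, 2, 1) → min 1  < 11 ✓
(2, 2, 1, 9) → min 1  < 11 ✓
(2, 1, 9, 14) → min 1  < 11 ✓
(1, 9, 14, 16) → min 1  < 11 ✓
(9, 14, 16, 20) → min 9  < 11 ✓
(14, 16, 20, 12) → min 12
(16, 20, 12, 14) → min 12
(20, 12, 14, 19) → min 12
(12, 14, 19, 1) → min 1  < 11 ✓
(14, 19, 1, 11) → min 1  < 11 ✓
(19, 1, 11, 18) → min 1  < 11 ✓
(1, 11, 18, 18) → min 1  < 11 ✓
(11, 18, 18, 7) → min 7  < 11 ✓
(18, 18, 7, 17) → min 7  < 11 ✓
(18, 7, 17, 16) → min 7  < 11 ✓
(7, 17, 16, 5) → min 5  < 11 ✓
(17, 16, 5, 1) → min 1  < 11 ✓
18 windows satisfy the condition.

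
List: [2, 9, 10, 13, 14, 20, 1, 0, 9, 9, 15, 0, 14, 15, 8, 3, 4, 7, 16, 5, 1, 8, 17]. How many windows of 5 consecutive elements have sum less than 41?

9

[2, 9, 10, 13, 14] → sum 48
[9, 10, 13, 14, 20] → sum 66
[10, 13, 14, 20, 1] → sum 58
[13, 14, 20, 1, 0] → sum 48
[14, 20, 1, 0, 9] → sum 44
[20, 1, 0, 9, 9] → sum 39  < 41 ✓
[1, 0, 9, 9, 15] → sum 34  < 41 ✓
[0, 9, 9, 15, 0] → sum 33  < 41 ✓
[9, 9, 15, 0, 14] → sum 47
[9, 15, 0, 14, 15] → sum 53
[15, 0, 14, 15, 8] → sum 52
[0, 14, 15, 8, 3] → sum 40  < 41 ✓
[14, 15, 8, 3, 4] → sum 44
[15, 8, 3, 4, 7] → sum 37  < 41 ✓
[8, 3, 4, 7, 16] → sum 38  < 41 ✓
[3, 4, 7, 16, 5] → sum 35  < 41 ✓
[4, 7, 16, 5, 1] → sum 33  < 41 ✓
[7, 16, 5, 1, 8] → sum 37  < 41 ✓
[16, 5, 1, 8, 17] → sum 47
9 windows satisfy the condition.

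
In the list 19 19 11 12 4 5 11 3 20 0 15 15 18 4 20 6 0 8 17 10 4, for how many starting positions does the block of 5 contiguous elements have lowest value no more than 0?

10

(19, 19, 11, 12, 4) → min 4
(19, 11, 12, 4, 5) → min 4
(11, 12, 4, 5, 11) → min 4
(12, 4, 5, 11, 3) → min 3
(4, 5, 11, 3, 20) → min 3
(5, 11, 3, 20, 0) → min 0  ≤ 0 ✓
(11, 3, 20, 0, 15) → min 0  ≤ 0 ✓
(3, 20, 0, 15, 15) → min 0  ≤ 0 ✓
(20, 0, 15, 15, 18) → min 0  ≤ 0 ✓
(0, 15, 15, 18, 4) → min 0  ≤ 0 ✓
(15, 15, 18, 4, 20) → min 4
(15, 18, 4, 20, 6) → min 4
(18, 4, 20, 6, 0) → min 0  ≤ 0 ✓
(4, 20, 6, 0, 8) → min 0  ≤ 0 ✓
(20, 6, 0, 8, 17) → min 0  ≤ 0 ✓
(6, 0, 8, 17, 10) → min 0  ≤ 0 ✓
(0, 8, 17, 10, 4) → min 0  ≤ 0 ✓
10 windows satisfy the condition.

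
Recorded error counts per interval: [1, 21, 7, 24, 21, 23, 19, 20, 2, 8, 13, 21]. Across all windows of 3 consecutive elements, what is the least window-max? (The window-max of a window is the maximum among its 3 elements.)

13

[1, 21, 7] → max 21
[21, 7, 24] → max 24
[7, 24, 21] → max 24
[24, 21, 23] → max 24
[21, 23, 19] → max 23
[23, 19, 20] → max 23
[19, 20, 2] → max 20
[20, 2, 8] → max 20
[2, 8, 13] → max 13
[8, 13, 21] → max 21
Least of these is 13.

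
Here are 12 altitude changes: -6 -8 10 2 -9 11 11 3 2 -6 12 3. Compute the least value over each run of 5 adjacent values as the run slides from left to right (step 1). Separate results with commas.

-9, -9, -9, -9, -9, -6, -6, -6

(-6, -8, 10, 2, -9) → min -9
(-8, 10, 2, -9, 11) → min -9
(10, 2, -9, 11, 11) → min -9
(2, -9, 11, 11, 3) → min -9
(-9, 11, 11, 3, 2) → min -9
(11, 11, 3, 2, -6) → min -6
(11, 3, 2, -6, 12) → min -6
(3, 2, -6, 12, 3) → min -6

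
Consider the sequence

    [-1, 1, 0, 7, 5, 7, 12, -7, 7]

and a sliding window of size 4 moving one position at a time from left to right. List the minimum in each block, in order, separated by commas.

-1, 0, 0, 5, -7, -7

[-1, 1, 0, 7] → min -1
[1, 0, 7, 5] → min 0
[0, 7, 5, 7] → min 0
[7, 5, 7, 12] → min 5
[5, 7, 12, -7] → min -7
[7, 12, -7, 7] → min -7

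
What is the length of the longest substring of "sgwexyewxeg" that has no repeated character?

add s: [s] len 1
add g: [s, g] len 2
add w: [s, g, w] len 3
add e: [s, g, w, e] len 4
add x: [s, g, w, e, x] len 5
add y: [s, g, w, e, x, y] len 6
add e (repeat e, move left end past it): [x, y, e] len 3
add w: [x, y, e, w] len 4
add x (repeat x, move left end past it): [y, e, w, x] len 4
add e (repeat e, move left end past it): [w, x, e] len 3
add g: [w, x, e, g] len 4
Longest all-distinct length: 6.

6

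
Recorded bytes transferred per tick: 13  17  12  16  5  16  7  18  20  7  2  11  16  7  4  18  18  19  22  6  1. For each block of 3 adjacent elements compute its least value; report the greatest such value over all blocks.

13 17 12 → min 12
17 12 16 → min 12
12 16 5 → min 5
16 5 16 → min 5
5 16 7 → min 5
16 7 18 → min 7
7 18 20 → min 7
18 20 7 → min 7
20 7 2 → min 2
7 2 11 → min 2
2 11 16 → min 2
11 16 7 → min 7
16 7 4 → min 4
7 4 18 → min 4
4 18 18 → min 4
18 18 19 → min 18
18 19 22 → min 18
19 22 6 → min 6
22 6 1 → min 1
Greatest of these is 18.

18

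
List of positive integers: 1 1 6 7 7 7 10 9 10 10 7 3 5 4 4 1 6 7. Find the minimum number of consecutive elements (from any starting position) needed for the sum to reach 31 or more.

add 1: running sum 1 < 31
add 1: running sum 2 < 31
add 6: running sum 8 < 31
add 7: running sum 15 < 31
add 7: running sum 22 < 31
add 7: running sum 29 < 31
end 6: [7, 7, 7, 10] sum 31, len 4
end 7: [7, 7, 10, 9] sum 33, len 4
end 8: [7, 10, 9, 10] sum 36, len 4
end 9: [10, 9, 10, 10] sum 39, len 4
end 10: [9, 10, 10, 7] sum 36, len 4
end 11: [9, 10, 10, 7, 3] sum 39, len 5
end 12: [10, 10, 7, 3, 5] sum 35, len 5
end 13: [10, 10, 7, 3, 5, 4] sum 39, len 6
end 14: [10, 7, 3, 5, 4, 4] sum 33, len 6
end 15: [10, 7, 3, 5, 4, 4, 1] sum 34, len 7
end 16: [10, 7, 3, 5, 4, 4, 1, 6] sum 40, len 8
end 17: [7, 3, 5, 4, 4, 1, 6, 7] sum 37, len 8
Shortest qualifying length: 4.

4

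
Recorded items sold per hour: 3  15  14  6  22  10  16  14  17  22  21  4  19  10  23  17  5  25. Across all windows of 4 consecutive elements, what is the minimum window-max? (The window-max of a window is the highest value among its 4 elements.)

15

3 15 14 6 → max 15
15 14 6 22 → max 22
14 6 22 10 → max 22
6 22 10 16 → max 22
22 10 16 14 → max 22
10 16 14 17 → max 17
16 14 17 22 → max 22
14 17 22 21 → max 22
17 22 21 4 → max 22
22 21 4 19 → max 22
21 4 19 10 → max 21
4 19 10 23 → max 23
19 10 23 17 → max 23
10 23 17 5 → max 23
23 17 5 25 → max 25
Minimum of these is 15.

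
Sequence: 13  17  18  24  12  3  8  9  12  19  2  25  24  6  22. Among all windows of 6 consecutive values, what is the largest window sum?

Window sums for each of the 10 positions:
(13, 17, 18, 24, 12, 3) → sum 87
(17, 18, 24, 12, 3, 8) → sum 82
(18, 24, 12, 3, 8, 9) → sum 74
(24, 12, 3, 8, 9, 12) → sum 68
(12, 3, 8, 9, 12, 19) → sum 63
(3, 8, 9, 12, 19, 2) → sum 53
(8, 9, 12, 19, 2, 25) → sum 75
(9, 12, 19, 2, 25, 24) → sum 91
(12, 19, 2, 25, 24, 6) → sum 88
(19, 2, 25, 24, 6, 22) → sum 98
Largest of these is 98.

98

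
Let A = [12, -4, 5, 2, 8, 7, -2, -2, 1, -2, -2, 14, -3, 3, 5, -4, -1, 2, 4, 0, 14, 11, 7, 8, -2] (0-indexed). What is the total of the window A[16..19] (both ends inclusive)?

5

Elements at indices 16..19: -1, 2, 4, 0
sum(-1, 2, 4, 0) = 5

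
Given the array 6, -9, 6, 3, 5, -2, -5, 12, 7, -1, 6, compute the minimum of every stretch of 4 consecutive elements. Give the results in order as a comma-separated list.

-9, -9, -2, -5, -5, -5, -5, -1

6 -9 6 3 → min -9
-9 6 3 5 → min -9
6 3 5 -2 → min -2
3 5 -2 -5 → min -5
5 -2 -5 12 → min -5
-2 -5 12 7 → min -5
-5 12 7 -1 → min -5
12 7 -1 6 → min -1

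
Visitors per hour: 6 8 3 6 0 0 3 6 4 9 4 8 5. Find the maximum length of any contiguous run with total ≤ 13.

5

→ 6: sum 6, len 1
→ 8 (dropped 6): sum 8, len 1
→ 3: sum 11, len 2
→ 6 (dropped 8): sum 9, len 2
→ 0: sum 9, len 3
→ 0: sum 9, len 4
→ 3: sum 12, len 5
→ 6 (dropped 3, 6): sum 9, len 4
→ 4: sum 13, len 5
→ 9 (dropped 0, 0, 3, 6): sum 13, len 2
→ 4 (dropped 4): sum 13, len 2
→ 8 (dropped 9): sum 12, len 2
→ 5 (dropped 4): sum 13, len 2
Longest length seen: 5.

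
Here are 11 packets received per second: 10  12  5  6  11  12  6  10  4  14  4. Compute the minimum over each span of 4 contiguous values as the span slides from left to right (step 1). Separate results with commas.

5, 5, 5, 6, 6, 4, 4, 4

Sliding a size-4 window across the 11 values:
(10, 12, 5, 6) → min 5
(12, 5, 6, 11) → min 5
(5, 6, 11, 12) → min 5
(6, 11, 12, 6) → min 6
(11, 12, 6, 10) → min 6
(12, 6, 10, 4) → min 4
(6, 10, 4, 14) → min 4
(10, 4, 14, 4) → min 4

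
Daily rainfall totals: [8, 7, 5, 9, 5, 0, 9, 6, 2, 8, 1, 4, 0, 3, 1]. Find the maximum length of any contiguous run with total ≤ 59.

13

[8] sum 8 len 1
[8, 7] sum 15 len 2
[8, 7, 5] sum 20 len 3
[8, 7, 5, 9] sum 29 len 4
[8, 7, 5, 9, 5] sum 34 len 5
[8, 7, 5, 9, 5, 0] sum 34 len 6
[8, 7, 5, 9, 5, 0, 9] sum 43 len 7
[8, 7, 5, 9, 5, 0, 9, 6] sum 49 len 8
[8, 7, 5, 9, 5, 0, 9, 6, 2] sum 51 len 9
[8, 7, 5, 9, 5, 0, 9, 6, 2, 8] sum 59 len 10
[7, 5, 9, 5, 0, 9, 6, 2, 8, 1] sum 52 len 10
[7, 5, 9, 5, 0, 9, 6, 2, 8, 1, 4] sum 56 len 11
[7, 5, 9, 5, 0, 9, 6, 2, 8, 1, 4, 0] sum 56 len 12
[7, 5, 9, 5, 0, 9, 6, 2, 8, 1, 4, 0, 3] sum 59 len 13
[5, 9, 5, 0, 9, 6, 2, 8, 1, 4, 0, 3, 1] sum 53 len 13
Longest length seen: 13.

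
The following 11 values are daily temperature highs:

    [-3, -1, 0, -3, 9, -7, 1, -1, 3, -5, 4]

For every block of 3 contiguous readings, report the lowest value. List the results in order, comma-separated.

-3 -1 0 → min -3
-1 0 -3 → min -3
0 -3 9 → min -3
-3 9 -7 → min -7
9 -7 1 → min -7
-7 1 -1 → min -7
1 -1 3 → min -1
-1 3 -5 → min -5
3 -5 4 → min -5

-3, -3, -3, -7, -7, -7, -1, -5, -5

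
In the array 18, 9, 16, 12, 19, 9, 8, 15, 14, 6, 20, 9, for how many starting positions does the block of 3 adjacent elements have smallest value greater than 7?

7

[18, 9, 16] → min 9  > 7 ✓
[9, 16, 12] → min 9  > 7 ✓
[16, 12, 19] → min 12  > 7 ✓
[12, 19, 9] → min 9  > 7 ✓
[19, 9, 8] → min 8  > 7 ✓
[9, 8, 15] → min 8  > 7 ✓
[8, 15, 14] → min 8  > 7 ✓
[15, 14, 6] → min 6
[14, 6, 20] → min 6
[6, 20, 9] → min 6
7 windows satisfy the condition.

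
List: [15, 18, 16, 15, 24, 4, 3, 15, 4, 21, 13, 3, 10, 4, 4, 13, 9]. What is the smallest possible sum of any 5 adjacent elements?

34

(15, 18, 16, 15, 24) → sum 88
(18, 16, 15, 24, 4) → sum 77
(16, 15, 24, 4, 3) → sum 62
(15, 24, 4, 3, 15) → sum 61
(24, 4, 3, 15, 4) → sum 50
(4, 3, 15, 4, 21) → sum 47
(3, 15, 4, 21, 13) → sum 56
(15, 4, 21, 13, 3) → sum 56
(4, 21, 13, 3, 10) → sum 51
(21, 13, 3, 10, 4) → sum 51
(13, 3, 10, 4, 4) → sum 34
(3, 10, 4, 4, 13) → sum 34
(10, 4, 4, 13, 9) → sum 40
Smallest of these is 34.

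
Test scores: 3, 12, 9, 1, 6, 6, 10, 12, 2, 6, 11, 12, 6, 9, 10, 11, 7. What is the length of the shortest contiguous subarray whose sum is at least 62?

7

add 3: running sum 3 < 62
add 12: running sum 15 < 62
add 9: running sum 24 < 62
add 1: running sum 25 < 62
add 6: running sum 31 < 62
add 6: running sum 37 < 62
add 10: running sum 47 < 62
add 12: running sum 59 < 62
add 2: running sum 61 < 62
add 6: shortest ending here [12, 9, 1, 6, 6, 10, 12, 2, 6] sum 64, len 9
add 11: shortest ending here [9, 1, 6, 6, 10, 12, 2, 6, 11] sum 63, len 9
add 12: shortest ending here [6, 6, 10, 12, 2, 6, 11, 12] sum 65, len 8
add 6: shortest ending here [6, 10, 12, 2, 6, 11, 12, 6] sum 65, len 8
add 9: shortest ending here [10, 12, 2, 6, 11, 12, 6, 9] sum 68, len 8
add 10: shortest ending here [12, 2, 6, 11, 12, 6, 9, 10] sum 68, len 8
add 11: shortest ending here [6, 11, 12, 6, 9, 10, 11] sum 65, len 7
add 7: shortest ending here [11, 12, 6, 9, 10, 11, 7] sum 66, len 7
Shortest qualifying length: 7.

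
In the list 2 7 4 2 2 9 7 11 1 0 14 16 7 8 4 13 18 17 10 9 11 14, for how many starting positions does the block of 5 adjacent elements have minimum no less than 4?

8

(2, 7, 4, 2, 2) → min 2
(7, 4, 2, 2, 9) → min 2
(4, 2, 2, 9, 7) → min 2
(2, 2, 9, 7, 11) → min 2
(2, 9, 7, 11, 1) → min 1
(9, 7, 11, 1, 0) → min 0
(7, 11, 1, 0, 14) → min 0
(11, 1, 0, 14, 16) → min 0
(1, 0, 14, 16, 7) → min 0
(0, 14, 16, 7, 8) → min 0
(14, 16, 7, 8, 4) → min 4  ≥ 4 ✓
(16, 7, 8, 4, 13) → min 4  ≥ 4 ✓
(7, 8, 4, 13, 18) → min 4  ≥ 4 ✓
(8, 4, 13, 18, 17) → min 4  ≥ 4 ✓
(4, 13, 18, 17, 10) → min 4  ≥ 4 ✓
(13, 18, 17, 10, 9) → min 9  ≥ 4 ✓
(18, 17, 10, 9, 11) → min 9  ≥ 4 ✓
(17, 10, 9, 11, 14) → min 9  ≥ 4 ✓
8 windows satisfy the condition.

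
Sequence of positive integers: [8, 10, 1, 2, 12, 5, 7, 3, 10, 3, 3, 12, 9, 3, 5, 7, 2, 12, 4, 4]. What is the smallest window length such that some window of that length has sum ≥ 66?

add 8: running sum 8 < 66
add 10: running sum 18 < 66
add 1: running sum 19 < 66
add 2: running sum 21 < 66
add 12: running sum 33 < 66
add 5: running sum 38 < 66
add 7: running sum 45 < 66
add 3: running sum 48 < 66
add 10: running sum 58 < 66
add 3: running sum 61 < 66
add 3: running sum 64 < 66
end 11: [10, 1, 2, 12, 5, 7, 3, 10, 3, 3, 12] sum 68, len 11
end 12: [2, 12, 5, 7, 3, 10, 3, 3, 12, 9] sum 66, len 10
end 13: [12, 5, 7, 3, 10, 3, 3, 12, 9, 3] sum 67, len 10
end 14: [12, 5, 7, 3, 10, 3, 3, 12, 9, 3, 5] sum 72, len 11
end 15: [5, 7, 3, 10, 3, 3, 12, 9, 3, 5, 7] sum 67, len 11
end 16: [5, 7, 3, 10, 3, 3, 12, 9, 3, 5, 7, 2] sum 69, len 12
end 17: [10, 3, 3, 12, 9, 3, 5, 7, 2, 12] sum 66, len 10
end 18: [10, 3, 3, 12, 9, 3, 5, 7, 2, 12, 4] sum 70, len 11
end 19: [10, 3, 3, 12, 9, 3, 5, 7, 2, 12, 4, 4] sum 74, len 12
Shortest qualifying length: 10.

10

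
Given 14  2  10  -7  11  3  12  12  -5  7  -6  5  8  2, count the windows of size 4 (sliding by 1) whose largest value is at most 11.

5

[14, 2, 10, -7] → max 14
[2, 10, -7, 11] → max 11  ≤ 11 ✓
[10, -7, 11, 3] → max 11  ≤ 11 ✓
[-7, 11, 3, 12] → max 12
[11, 3, 12, 12] → max 12
[3, 12, 12, -5] → max 12
[12, 12, -5, 7] → max 12
[12, -5, 7, -6] → max 12
[-5, 7, -6, 5] → max 7  ≤ 11 ✓
[7, -6, 5, 8] → max 8  ≤ 11 ✓
[-6, 5, 8, 2] → max 8  ≤ 11 ✓
5 windows satisfy the condition.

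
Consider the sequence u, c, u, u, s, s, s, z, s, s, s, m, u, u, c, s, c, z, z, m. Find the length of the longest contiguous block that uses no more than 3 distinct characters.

9

add u: window [u] (1 distinct), len 1
add c: window [u, c] (2 distinct), len 2
add u: window [u, c, u] (2 distinct), len 3
add u: window [u, c, u, u] (2 distinct), len 4
add s: window [u, c, u, u, s] (3 distinct), len 5
add s: window [u, c, u, u, s, s] (3 distinct), len 6
add s: window [u, c, u, u, s, s, s] (3 distinct), len 7
add z: window [u, u, s, s, s, z] (3 distinct), len 6
add s: window [u, u, s, s, s, z, s] (3 distinct), len 7
add s: window [u, u, s, s, s, z, s, s] (3 distinct), len 8
add s: window [u, u, s, s, s, z, s, s, s] (3 distinct), len 9
add m: window [s, s, s, z, s, s, s, m] (3 distinct), len 8
add u: window [s, s, s, m, u] (3 distinct), len 5
add u: window [s, s, s, m, u, u] (3 distinct), len 6
add c: window [m, u, u, c] (3 distinct), len 4
add s: window [u, u, c, s] (3 distinct), len 4
add c: window [u, u, c, s, c] (3 distinct), len 5
add z: window [c, s, c, z] (3 distinct), len 4
add z: window [c, s, c, z, z] (3 distinct), len 5
add m: window [c, z, z, m] (3 distinct), len 4
Longest length with ≤3 distinct: 9.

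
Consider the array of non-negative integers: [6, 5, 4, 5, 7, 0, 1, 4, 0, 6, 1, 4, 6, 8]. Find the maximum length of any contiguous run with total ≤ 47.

12

→ 6: sum 6, len 1
→ 5: sum 11, len 2
→ 4: sum 15, len 3
→ 5: sum 20, len 4
→ 7: sum 27, len 5
→ 0: sum 27, len 6
→ 1: sum 28, len 7
→ 4: sum 32, len 8
→ 0: sum 32, len 9
→ 6: sum 38, len 10
→ 1: sum 39, len 11
→ 4: sum 43, len 12
→ 6 (dropped 6): sum 43, len 12
→ 8 (dropped 5): sum 46, len 12
Longest length seen: 12.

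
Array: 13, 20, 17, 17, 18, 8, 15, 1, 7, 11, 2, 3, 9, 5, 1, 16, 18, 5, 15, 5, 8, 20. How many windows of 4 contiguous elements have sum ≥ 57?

(13, 20, 17, 17) → sum 67  ≥ 57 ✓
(20, 17, 17, 18) → sum 72  ≥ 57 ✓
(17, 17, 18, 8) → sum 60  ≥ 57 ✓
(17, 18, 8, 15) → sum 58  ≥ 57 ✓
(18, 8, 15, 1) → sum 42
(8, 15, 1, 7) → sum 31
(15, 1, 7, 11) → sum 34
(1, 7, 11, 2) → sum 21
(7, 11, 2, 3) → sum 23
(11, 2, 3, 9) → sum 25
(2, 3, 9, 5) → sum 19
(3, 9, 5, 1) → sum 18
(9, 5, 1, 16) → sum 31
(5, 1, 16, 18) → sum 40
(1, 16, 18, 5) → sum 40
(16, 18, 5, 15) → sum 54
(18, 5, 15, 5) → sum 43
(5, 15, 5, 8) → sum 33
(15, 5, 8, 20) → sum 48
4 windows satisfy the condition.

4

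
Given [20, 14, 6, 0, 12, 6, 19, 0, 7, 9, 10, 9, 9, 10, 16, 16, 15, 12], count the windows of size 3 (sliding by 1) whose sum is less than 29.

10

20 14 6 → sum 40
14 6 0 → sum 20  < 29 ✓
6 0 12 → sum 18  < 29 ✓
0 12 6 → sum 18  < 29 ✓
12 6 19 → sum 37
6 19 0 → sum 25  < 29 ✓
19 0 7 → sum 26  < 29 ✓
0 7 9 → sum 16  < 29 ✓
7 9 10 → sum 26  < 29 ✓
9 10 9 → sum 28  < 29 ✓
10 9 9 → sum 28  < 29 ✓
9 9 10 → sum 28  < 29 ✓
9 10 16 → sum 35
10 16 16 → sum 42
16 16 15 → sum 47
16 15 12 → sum 43
10 windows satisfy the condition.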